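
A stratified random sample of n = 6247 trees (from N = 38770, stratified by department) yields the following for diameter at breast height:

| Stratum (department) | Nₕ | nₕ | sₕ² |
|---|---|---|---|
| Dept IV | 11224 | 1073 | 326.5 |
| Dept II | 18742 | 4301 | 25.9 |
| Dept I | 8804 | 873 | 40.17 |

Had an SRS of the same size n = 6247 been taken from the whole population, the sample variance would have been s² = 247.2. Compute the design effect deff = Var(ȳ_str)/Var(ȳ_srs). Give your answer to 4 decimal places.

Var(ȳ_str) = Σ Wₕ²(1−fₕ)sₕ²/nₕ with Wₕ = Nₕ/38770:
  Dept IV: (11224/38770)²·(1−1073/11224)·326.5/1073 = 0.023064729
  Dept II: (18742/38770)²·(1−4301/18742)·25.9/4301 = 0.0010843062
  Dept I: (8804/38770)²·(1−873/8804)·40.17/873 = 0.0021374894
  → Var(ȳ_str) = 0.026286525.
Var(ȳ_srs) = (1 − 6247/38770)·247.2/6247 = 0.03319493.
deff = 0.026286525 / 0.03319493 = 0.7919.

0.7919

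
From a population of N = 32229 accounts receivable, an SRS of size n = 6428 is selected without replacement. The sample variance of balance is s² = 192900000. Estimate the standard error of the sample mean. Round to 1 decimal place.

Under SRS without replacement, Var(ȳ) = (1 − f)·s²/n with f = n/N = 6428/32229 = 0.19944770.
Var(ȳ) = (1 − 0.19944770)·192900000/6428 = 0.80055230·30009.334 = 24024.041.
SE(ȳ) = √(24024.041) = 155.0.

155.0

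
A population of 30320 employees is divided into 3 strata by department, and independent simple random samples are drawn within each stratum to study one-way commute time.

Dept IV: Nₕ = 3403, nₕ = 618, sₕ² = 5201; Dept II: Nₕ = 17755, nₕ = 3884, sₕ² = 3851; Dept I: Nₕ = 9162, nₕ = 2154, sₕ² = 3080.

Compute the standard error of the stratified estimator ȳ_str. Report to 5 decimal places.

Var(ȳ_str) = Σₕ Wₕ²(1 − fₕ)sₕ²/nₕ with Wₕ = Nₕ/N, N = 30320.
Dept IV: Wₕ = 0.11223615; term = 0.11223615²·(1 − 0.18160447)·5201/618 = 0.086761516.
Dept II: Wₕ = 0.58558707; term = 0.58558707²·(1 − 0.21875528)·3851/3884 = 0.26562219.
Dept I: Wₕ = 0.30217678; term = 0.30217678²·(1 − 0.23510151)·3080/2154 = 0.09986907.
Sum = 0.45225278.
SE = √(0.45225278) = 0.67250.

0.67250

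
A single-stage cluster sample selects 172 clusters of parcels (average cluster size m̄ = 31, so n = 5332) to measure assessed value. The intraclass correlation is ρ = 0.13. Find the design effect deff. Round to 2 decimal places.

deff = 1 + (31 − 1)·0.13 = 1 + 3.9 = 4.9.

4.90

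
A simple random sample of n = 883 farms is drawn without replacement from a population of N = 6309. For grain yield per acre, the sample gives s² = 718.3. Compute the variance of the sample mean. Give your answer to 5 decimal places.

Under SRS without replacement, Var(ȳ) = (1 − f)·s²/n with f = n/N = 883/6309 = 0.13995879.
Var(ȳ) = (1 − 0.13995879)·718.3/883 = 0.86004121·0.81347678 = 0.69962356.

0.69962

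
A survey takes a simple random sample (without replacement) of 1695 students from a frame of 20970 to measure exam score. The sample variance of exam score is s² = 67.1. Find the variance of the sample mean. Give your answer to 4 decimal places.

0.0364

Under SRS without replacement, Var(ȳ) = (1 − f)·s²/n with f = n/N = 1695/20970 = 0.08082976.
Var(ȳ) = (1 − 0.08082976)·67.1/1695 = 0.91917024·0.039587021 = 0.036387211.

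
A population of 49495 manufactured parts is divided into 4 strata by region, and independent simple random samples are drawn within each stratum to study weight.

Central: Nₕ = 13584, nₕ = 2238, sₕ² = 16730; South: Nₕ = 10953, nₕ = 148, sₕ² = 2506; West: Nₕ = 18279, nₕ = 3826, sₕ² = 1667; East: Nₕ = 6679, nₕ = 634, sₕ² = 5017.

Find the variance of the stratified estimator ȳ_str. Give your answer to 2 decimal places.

1.47

Var(ȳ_str) = Σₕ Wₕ²(1 − fₕ)sₕ²/nₕ with Wₕ = Nₕ/N, N = 49495.
Central: Wₕ = 0.27445196; term = 0.27445196²·(1 − 0.16475265)·16730/2238 = 0.47030939.
South: Wₕ = 0.22129508; term = 0.22129508²·(1 − 0.01351228)·2506/148 = 0.81800235.
West: Wₕ = 0.36931003; term = 0.36931003²·(1 − 0.20931123)·1667/3826 = 0.046987075.
East: Wₕ = 0.13494292; term = 0.13494292²·(1 − 0.09492439)·5017/634 = 0.13041872.
Sum = 1.4657175.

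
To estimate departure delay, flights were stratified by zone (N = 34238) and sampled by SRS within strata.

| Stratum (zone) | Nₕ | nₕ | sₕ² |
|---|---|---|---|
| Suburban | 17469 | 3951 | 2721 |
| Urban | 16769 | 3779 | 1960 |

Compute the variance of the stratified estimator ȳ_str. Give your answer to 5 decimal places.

Var(ȳ_str) = Σₕ Wₕ²(1 − fₕ)sₕ²/nₕ with Wₕ = Nₕ/N, N = 34238.
Suburban: Wₕ = 0.51022256; term = 0.51022256²·(1 − 0.22617208)·2721/3951 = 0.13873474.
Urban: Wₕ = 0.48977744; term = 0.48977744²·(1 − 0.22535631)·1960/3779 = 0.09637818.
Sum = 0.23511292.

0.23511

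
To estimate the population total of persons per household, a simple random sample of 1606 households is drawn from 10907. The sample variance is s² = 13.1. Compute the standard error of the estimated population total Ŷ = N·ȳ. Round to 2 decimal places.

Var(Ŷ) = N²·Var(ȳ) = N²·(1 − n/N)·s²/n.
f = 1606/10907 = 0.14724489; Var(ȳ) = 0.85275511·13.1/1606 = 0.006955848.
Var(Ŷ) = 10907² · 0.006955848 = 827486.1.
SE(Ŷ) = √(827486.1) = 909.66.

909.66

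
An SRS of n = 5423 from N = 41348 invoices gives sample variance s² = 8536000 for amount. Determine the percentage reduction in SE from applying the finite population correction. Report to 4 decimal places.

f = n/N = 5423/41348 = 0.13115507.
SE_no-fpc = √(s²/n) = 39.674129; SE_fpc = √((1−f)s²/n) = 36.98099.
Ratio = √(1−f) = 0.93211851. Reduction = 100·(1 − 0.93211851) = 6.7881%.

6.7881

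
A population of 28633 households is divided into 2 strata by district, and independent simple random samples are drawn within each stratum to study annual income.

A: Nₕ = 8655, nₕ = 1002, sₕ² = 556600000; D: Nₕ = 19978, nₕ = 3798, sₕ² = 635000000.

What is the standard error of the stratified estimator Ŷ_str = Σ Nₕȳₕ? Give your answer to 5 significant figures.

9.5309 × 10^6

Var(Ŷ_str) = Σₕ Nₕ²(1 − fₕ)sₕ²/nₕ.
A: 8655²·(1 − 1002/8655)·556600000/1002 = 3.6793768 × 10^13.
D: 19978²·(1 − 3798/19978)·635000000/3798 = 5.4044225 × 10^13.
Sum = 9.0837993 × 10^13.
SE = √(9.0837993 × 10^13) = 9.5309 × 10^6.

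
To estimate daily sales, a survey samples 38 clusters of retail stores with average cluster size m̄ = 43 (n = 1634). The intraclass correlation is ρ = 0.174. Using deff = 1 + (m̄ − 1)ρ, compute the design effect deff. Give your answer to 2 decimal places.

8.31

deff = 1 + (43 − 1)·0.174 = 1 + 7.308 = 8.308.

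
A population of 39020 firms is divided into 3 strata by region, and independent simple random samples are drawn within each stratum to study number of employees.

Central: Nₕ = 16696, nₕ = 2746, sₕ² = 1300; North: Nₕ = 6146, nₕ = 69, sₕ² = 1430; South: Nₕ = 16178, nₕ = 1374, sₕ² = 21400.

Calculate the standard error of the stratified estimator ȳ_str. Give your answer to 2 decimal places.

1.74

Var(ȳ_str) = Σₕ Wₕ²(1 − fₕ)sₕ²/nₕ with Wₕ = Nₕ/N, N = 39020.
Central: Wₕ = 0.42788314; term = 0.42788314²·(1 − 0.16447053)·1300/2746 = 0.072419402.
North: Wₕ = 0.15750897; term = 0.15750897²·(1 − 0.01122681)·1430/69 = 0.50838673.
South: Wₕ = 0.41460789; term = 0.41460789²·(1 − 0.08493015)·21400/1374 = 2.4499455.
Sum = 3.0307516.
SE = √(3.0307516) = 1.74.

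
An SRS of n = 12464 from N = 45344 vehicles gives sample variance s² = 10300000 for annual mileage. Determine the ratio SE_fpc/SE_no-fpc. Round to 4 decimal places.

f = n/N = 12464/45344 = 0.27487650.
SE_no-fpc = √(s²/n) = 28.746825; SE_fpc = √((1−f)s²/n) = 24.479125.
Ratio = √(1−f) = 0.85154184.

0.8515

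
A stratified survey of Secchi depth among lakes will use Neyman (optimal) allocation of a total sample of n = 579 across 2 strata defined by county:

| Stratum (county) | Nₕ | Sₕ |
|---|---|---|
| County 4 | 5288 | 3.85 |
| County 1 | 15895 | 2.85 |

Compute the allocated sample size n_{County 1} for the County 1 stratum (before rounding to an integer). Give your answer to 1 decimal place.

399.5

Neyman allocation: nₕ = n·NₕSₕ / Σⱼ NⱼSⱼ.
Σ NⱼSⱼ = 5288·3.85 + 15895·2.85 = 65659.55.
n_{County 1} = 579·15895·2.85 / 65659.55 = 399.5.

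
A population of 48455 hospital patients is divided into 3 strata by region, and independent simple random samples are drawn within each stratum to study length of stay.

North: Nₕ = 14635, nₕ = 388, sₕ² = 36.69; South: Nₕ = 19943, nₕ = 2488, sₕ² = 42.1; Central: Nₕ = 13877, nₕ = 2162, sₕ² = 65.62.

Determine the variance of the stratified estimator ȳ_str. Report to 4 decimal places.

Var(ȳ_str) = Σₕ Wₕ²(1 − fₕ)sₕ²/nₕ with Wₕ = Nₕ/N, N = 48455.
North: Wₕ = 0.30203281; term = 0.30203281²·(1 − 0.02651179)·36.69/388 = 0.0083975953.
South: Wₕ = 0.41157775; term = 0.41157775²·(1 − 0.12475555)·42.1/2488 = 0.0025087932.
Central: Wₕ = 0.28638943; term = 0.28638943²·(1 − 0.15579736)·65.62/2162 = 0.0021015572.
Sum = 0.013007946.

0.0130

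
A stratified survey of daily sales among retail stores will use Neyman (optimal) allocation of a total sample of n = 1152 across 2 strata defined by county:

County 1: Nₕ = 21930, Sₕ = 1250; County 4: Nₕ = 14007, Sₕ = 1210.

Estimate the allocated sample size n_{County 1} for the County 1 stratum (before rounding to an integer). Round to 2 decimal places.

Neyman allocation: nₕ = n·NₕSₕ / Σⱼ NⱼSⱼ.
Σ NⱼSⱼ = 21930·1250 + 14007·1210 = 4.436097 × 10^7.
n_{County 1} = 1152·21930·1250 / (4.436097 × 10^7) = 711.87.

711.87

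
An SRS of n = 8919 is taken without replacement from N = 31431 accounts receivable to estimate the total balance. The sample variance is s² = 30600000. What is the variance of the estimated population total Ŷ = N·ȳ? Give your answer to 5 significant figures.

2.4276 × 10^12

Var(Ŷ) = N²·Var(ȳ) = N²·(1 − n/N)·s²/n.
f = 8919/31431 = 0.28376444; Var(ȳ) = 0.71623556·30600000/8919 = 2457.3168.
Var(Ŷ) = 31431² · 2457.3168 = 2.4276023 × 10^12.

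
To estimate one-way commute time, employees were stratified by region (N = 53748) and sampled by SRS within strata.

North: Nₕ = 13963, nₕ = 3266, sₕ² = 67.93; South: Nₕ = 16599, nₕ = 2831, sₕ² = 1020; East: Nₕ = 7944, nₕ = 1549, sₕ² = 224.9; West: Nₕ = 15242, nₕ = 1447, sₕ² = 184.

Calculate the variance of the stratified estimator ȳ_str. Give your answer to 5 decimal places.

Var(ȳ_str) = Σₕ Wₕ²(1 − fₕ)sₕ²/nₕ with Wₕ = Nₕ/N, N = 53748.
North: Wₕ = 0.25978641; term = 0.25978641²·(1 − 0.23390389)·67.93/3266 = 0.001075379.
South: Wₕ = 0.30883010; term = 0.30883010²·(1 − 0.17055244)·1020/2831 = 0.028502862.
East: Wₕ = 0.14780085; term = 0.14780085²·(1 − 0.19498993)·224.9/1549 = 0.0025532492.
West: Wₕ = 0.28358264; term = 0.28358264²·(1 − 0.09493505)·184/1447 = 0.0092552539.
Sum = 0.041386744.

0.04139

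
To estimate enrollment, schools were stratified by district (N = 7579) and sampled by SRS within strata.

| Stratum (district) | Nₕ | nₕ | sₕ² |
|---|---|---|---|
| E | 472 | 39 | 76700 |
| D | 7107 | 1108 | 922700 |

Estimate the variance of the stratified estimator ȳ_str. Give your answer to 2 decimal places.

625.10

Var(ȳ_str) = Σₕ Wₕ²(1 − fₕ)sₕ²/nₕ with Wₕ = Nₕ/N, N = 7579.
E: Wₕ = 0.06227735; term = 0.06227735²·(1 − 0.08262712)·76700/39 = 6.9974022.
D: Wₕ = 0.93772265; term = 0.93772265²·(1 − 0.15590263)·922700/1108 = 618.10481.
Sum = 625.10221.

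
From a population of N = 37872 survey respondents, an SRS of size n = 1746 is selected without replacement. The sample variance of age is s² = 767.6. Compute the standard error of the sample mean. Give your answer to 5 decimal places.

Under SRS without replacement, Var(ȳ) = (1 − f)·s²/n with f = n/N = 1746/37872 = 0.04610266.
Var(ȳ) = (1 − 0.04610266)·767.6/1746 = 0.95389734·0.43963345 = 0.41936518.
SE(ȳ) = √(0.41936518) = 0.64758.

0.64758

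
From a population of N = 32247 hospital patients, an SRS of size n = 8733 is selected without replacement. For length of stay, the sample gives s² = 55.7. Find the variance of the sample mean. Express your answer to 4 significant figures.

Under SRS without replacement, Var(ȳ) = (1 − f)·s²/n with f = n/N = 8733/32247 = 0.27081589.
Var(ȳ) = (1 − 0.27081589)·55.7/8733 = 0.72918411·0.006378106 = 0.0046508136.

0.004651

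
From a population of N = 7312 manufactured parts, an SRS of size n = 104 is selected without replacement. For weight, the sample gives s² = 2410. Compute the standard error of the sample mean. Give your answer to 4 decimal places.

Under SRS without replacement, Var(ȳ) = (1 − f)·s²/n with f = n/N = 104/7312 = 0.01422319.
Var(ȳ) = (1 − 0.01422319)·2410/104 = 0.98577681·23.173077 = 22.843482.
SE(ȳ) = √(22.843482) = 4.7795.

4.7795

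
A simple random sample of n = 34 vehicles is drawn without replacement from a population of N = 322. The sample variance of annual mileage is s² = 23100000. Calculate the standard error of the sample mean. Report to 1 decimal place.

Under SRS without replacement, Var(ȳ) = (1 − f)·s²/n with f = n/N = 34/322 = 0.10559006.
Var(ȳ) = (1 − 0.10559006)·23100000/34 = 0.89440994·679411.76 = 607672.63.
SE(ȳ) = √(607672.63) = 779.5.

779.5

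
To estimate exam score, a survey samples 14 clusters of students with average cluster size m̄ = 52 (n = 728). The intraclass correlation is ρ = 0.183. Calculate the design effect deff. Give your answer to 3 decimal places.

deff = 1 + (52 − 1)·0.183 = 1 + 9.333 = 10.333.

10.333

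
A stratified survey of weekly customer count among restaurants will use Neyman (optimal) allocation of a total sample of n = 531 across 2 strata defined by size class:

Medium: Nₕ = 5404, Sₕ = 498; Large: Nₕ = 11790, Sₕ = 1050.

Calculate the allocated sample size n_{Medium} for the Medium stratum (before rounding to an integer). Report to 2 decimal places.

Neyman allocation: nₕ = n·NₕSₕ / Σⱼ NⱼSⱼ.
Σ NⱼSⱼ = 5404·498 + 11790·1050 = 1.5070692 × 10^7.
n_{Medium} = 531·5404·498 / (1.5070692 × 10^7) = 94.82.

94.82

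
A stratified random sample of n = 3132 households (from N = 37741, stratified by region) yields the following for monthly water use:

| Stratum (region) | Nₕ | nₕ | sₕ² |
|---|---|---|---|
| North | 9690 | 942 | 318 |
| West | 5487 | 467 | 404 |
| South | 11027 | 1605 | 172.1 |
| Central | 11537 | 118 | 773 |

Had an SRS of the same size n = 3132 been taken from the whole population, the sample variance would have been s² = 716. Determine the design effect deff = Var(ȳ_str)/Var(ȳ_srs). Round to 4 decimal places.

3.1031

Var(ȳ_str) = Σ Wₕ²(1−fₕ)sₕ²/nₕ with Wₕ = Nₕ/37741:
  North: (9690/37741)²·(1−942/9690)·318/942 = 0.020090094
  West: (5487/37741)²·(1−467/5487)·404/467 = 0.016729246
  South: (11027/37741)²·(1−1605/11027)·172.1/1605 = 0.00782131
  Central: (11537/37741)²·(1−118/11537)·773/118 = 0.60588702
  → Var(ȳ_str) = 0.65052767.
Var(ȳ_srs) = (1 − 3132/37741)·716/3132 = 0.20963651.
deff = 0.65052767 / 0.20963651 = 3.1031.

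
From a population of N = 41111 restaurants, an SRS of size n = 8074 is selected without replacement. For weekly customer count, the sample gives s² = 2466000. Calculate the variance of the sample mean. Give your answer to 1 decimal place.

Under SRS without replacement, Var(ȳ) = (1 − f)·s²/n with f = n/N = 8074/41111 = 0.19639513.
Var(ȳ) = (1 − 0.19639513)·2466000/8074 = 0.80360487·305.42482 = 245.44087.

245.4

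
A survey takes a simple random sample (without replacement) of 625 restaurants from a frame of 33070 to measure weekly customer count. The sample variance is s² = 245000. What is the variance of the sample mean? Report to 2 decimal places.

Under SRS without replacement, Var(ȳ) = (1 − f)·s²/n with f = n/N = 625/33070 = 0.01889930.
Var(ȳ) = (1 − 0.01889930)·245000/625 = 0.98110070·392 = 384.59147.

384.59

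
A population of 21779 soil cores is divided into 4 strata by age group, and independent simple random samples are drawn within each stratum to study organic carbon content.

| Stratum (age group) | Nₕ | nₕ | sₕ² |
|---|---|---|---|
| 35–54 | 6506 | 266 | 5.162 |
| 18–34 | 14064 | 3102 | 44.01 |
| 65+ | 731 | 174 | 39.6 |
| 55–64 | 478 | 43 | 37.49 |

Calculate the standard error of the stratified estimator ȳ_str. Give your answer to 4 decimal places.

Var(ȳ_str) = Σₕ Wₕ²(1 − fₕ)sₕ²/nₕ with Wₕ = Nₕ/N, N = 21779.
35–54: Wₕ = 0.29872813; term = 0.29872813²·(1 − 0.04088534)·5.162/266 = 0.0016609599.
18–34: Wₕ = 0.64575968; term = 0.64575968²·(1 − 0.22056314)·44.01/3102 = 0.0046113954.
65+: Wₕ = 0.03356444; term = 0.03356444²·(1 − 0.23803010)·39.6/174 = 1.9536315 × 10^-4.
55–64: Wₕ = 0.02194775; term = 0.02194775²·(1 − 0.08995816)·37.49/43 = 3.8219788 × 10^-4.
Sum = 0.0068499163.
SE = √(0.0068499163) = 0.0828.

0.0828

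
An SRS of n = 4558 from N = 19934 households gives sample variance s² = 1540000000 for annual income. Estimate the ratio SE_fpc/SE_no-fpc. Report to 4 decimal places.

0.8783

f = n/N = 4558/19934 = 0.22865456.
SE_no-fpc = √(s²/n) = 581.2637; SE_fpc = √((1−f)s²/n) = 510.50225.
Ratio = √(1−f) = 0.87826274.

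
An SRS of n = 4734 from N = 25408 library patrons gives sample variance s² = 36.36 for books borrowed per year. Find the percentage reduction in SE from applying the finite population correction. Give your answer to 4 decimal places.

f = n/N = 4734/25408 = 0.18631927.
SE_no-fpc = √(s²/n) = 0.08763908; SE_fpc = √((1−f)s²/n) = 0.079054178.
Ratio = √(1−f) = 0.90204253. Reduction = 100·(1 − 0.90204253) = 9.7957%.

9.7957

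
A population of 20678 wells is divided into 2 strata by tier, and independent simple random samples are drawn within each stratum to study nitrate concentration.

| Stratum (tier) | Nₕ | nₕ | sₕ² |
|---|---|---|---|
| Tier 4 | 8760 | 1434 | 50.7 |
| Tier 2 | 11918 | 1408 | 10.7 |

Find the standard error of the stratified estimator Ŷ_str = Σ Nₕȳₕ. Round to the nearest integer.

Var(Ŷ_str) = Σₕ Nₕ²(1 − fₕ)sₕ²/nₕ.
Tier 4: 8760²·(1 − 1434/8760)·50.7/1434 = 2.2689756 × 10^6.
Tier 2: 11918²·(1 − 1408/11918)·10.7/1408 = 951891.
Sum = 3.2208666 × 10^6.
SE = √(3.2208666 × 10^6) = 1795.

1795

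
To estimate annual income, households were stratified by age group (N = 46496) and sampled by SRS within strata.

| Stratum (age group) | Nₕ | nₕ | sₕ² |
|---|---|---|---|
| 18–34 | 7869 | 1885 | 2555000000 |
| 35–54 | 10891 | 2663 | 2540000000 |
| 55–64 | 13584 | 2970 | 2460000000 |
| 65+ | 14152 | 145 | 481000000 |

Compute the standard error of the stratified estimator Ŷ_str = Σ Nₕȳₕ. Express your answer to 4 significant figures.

3.043 × 10^7

Var(Ŷ_str) = Σₕ Nₕ²(1 − fₕ)sₕ²/nₕ.
18–34: 7869²·(1 − 1885/7869)·2555000000/1885 = 6.3824979 × 10^13.
35–54: 10891²·(1 − 2663/10891)·2540000000/2663 = 8.5472143 × 10^13.
55–64: 13584²·(1 − 2970/13584)·2460000000/2970 = 1.194223 × 10^14.
65+: 14152²·(1 − 145/14152)·481000000/145 = 6.5756702 × 10^14.
Sum = 9.2628644 × 10^14.
SE = √(9.2628644 × 10^14) = 3.043 × 10^7.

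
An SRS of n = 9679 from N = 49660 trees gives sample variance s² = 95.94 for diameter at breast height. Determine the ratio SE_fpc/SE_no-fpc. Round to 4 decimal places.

0.8973

f = n/N = 9679/49660 = 0.19490536.
SE_no-fpc = √(s²/n) = 0.099559937; SE_fpc = √((1−f)s²/n) = 0.089332211.
Ratio = √(1−f) = 0.89727066.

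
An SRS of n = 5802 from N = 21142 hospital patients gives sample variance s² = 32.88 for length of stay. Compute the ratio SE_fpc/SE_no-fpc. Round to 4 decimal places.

f = n/N = 5802/21142 = 0.27443004.
SE_no-fpc = √(s²/n) = 0.075279555; SE_fpc = √((1−f)s²/n) = 0.064123422.
Ratio = √(1−f) = 0.85180394.

0.8518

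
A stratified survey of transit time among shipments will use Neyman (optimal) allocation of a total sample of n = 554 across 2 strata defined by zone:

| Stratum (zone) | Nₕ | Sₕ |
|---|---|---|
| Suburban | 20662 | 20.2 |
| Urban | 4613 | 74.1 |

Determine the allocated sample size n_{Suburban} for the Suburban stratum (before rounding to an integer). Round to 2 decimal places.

Neyman allocation: nₕ = n·NₕSₕ / Σⱼ NⱼSⱼ.
Σ NⱼSⱼ = 20662·20.2 + 4613·74.1 = 759195.7.
n_{Suburban} = 554·20662·20.2 / 759195.7 = 304.56.

304.56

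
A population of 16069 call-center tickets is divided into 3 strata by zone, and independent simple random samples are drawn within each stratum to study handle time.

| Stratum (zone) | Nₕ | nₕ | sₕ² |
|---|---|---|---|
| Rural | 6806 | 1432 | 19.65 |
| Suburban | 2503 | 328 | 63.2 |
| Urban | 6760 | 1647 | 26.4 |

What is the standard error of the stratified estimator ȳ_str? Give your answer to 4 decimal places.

Var(ȳ_str) = Σₕ Wₕ²(1 − fₕ)sₕ²/nₕ with Wₕ = Nₕ/N, N = 16069.
Rural: Wₕ = 0.42354845; term = 0.42354845²·(1 − 0.21040259)·19.65/1432 = 0.0019437099.
Suburban: Wₕ = 0.15576576; term = 0.15576576²·(1 − 0.13104275)·63.2/328 = 0.0040624277.
Urban: Wₕ = 0.42068579; term = 0.42068579²·(1 − 0.24363905)·26.4/1647 = 0.0021456314.
Sum = 0.008151769.
SE = √(0.008151769) = 0.0903.

0.0903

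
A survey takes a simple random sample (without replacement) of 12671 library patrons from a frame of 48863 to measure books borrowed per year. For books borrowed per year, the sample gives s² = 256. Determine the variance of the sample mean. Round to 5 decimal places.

0.01496

Under SRS without replacement, Var(ȳ) = (1 − f)·s²/n with f = n/N = 12671/48863 = 0.25931687.
Var(ȳ) = (1 − 0.25931687)·256/12671 = 0.74068313·0.020203615 = 0.014964477.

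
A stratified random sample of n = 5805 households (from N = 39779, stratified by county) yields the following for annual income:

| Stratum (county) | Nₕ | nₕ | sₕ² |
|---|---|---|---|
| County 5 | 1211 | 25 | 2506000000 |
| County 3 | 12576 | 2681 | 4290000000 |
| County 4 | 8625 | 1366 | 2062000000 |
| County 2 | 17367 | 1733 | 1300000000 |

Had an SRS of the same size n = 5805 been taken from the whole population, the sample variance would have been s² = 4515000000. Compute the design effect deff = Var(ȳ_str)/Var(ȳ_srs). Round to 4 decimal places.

Var(ȳ_str) = Σ Wₕ²(1−fₕ)sₕ²/nₕ with Wₕ = Nₕ/39779:
  County 5: (1211/39779)²·(1−25/1211)·2506000000/25 = 90983.401
  County 3: (12576/39779)²·(1−2681/12576)·4290000000/2681 = 125837.79
  County 4: (8625/39779)²·(1−1366/8625)·2062000000/1366 = 59726.373
  County 2: (17367/39779)²·(1−1733/17367)·1300000000/1733 = 128715.84
  → Var(ȳ_str) = 405263.4.
Var(ȳ_srs) = (1 − 5805/39779)·4515000000/5805 = 664275.68.
deff = 405263.4 / 664275.68 = 0.6101.

0.6101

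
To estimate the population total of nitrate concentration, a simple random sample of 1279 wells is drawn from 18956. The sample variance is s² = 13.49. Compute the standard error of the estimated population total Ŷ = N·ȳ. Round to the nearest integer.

1880

Var(Ŷ) = N²·Var(ȳ) = N²·(1 − n/N)·s²/n.
f = 1279/18956 = 0.06747204; Var(ȳ) = 0.93252796·13.49/1279 = 0.0098356546.
Var(Ŷ) = 18956² · 0.0098356546 = 3.5342451 × 10^6.
SE(Ŷ) = √(3.5342451 × 10^6) = 1880.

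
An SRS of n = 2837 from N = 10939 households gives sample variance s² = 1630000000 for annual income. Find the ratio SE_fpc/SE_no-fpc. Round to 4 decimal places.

f = n/N = 2837/10939 = 0.25934729.
SE_no-fpc = √(s²/n) = 757.99115; SE_fpc = √((1−f)s²/n) = 652.33614.
Ratio = √(1−f) = 0.86061182.

0.8606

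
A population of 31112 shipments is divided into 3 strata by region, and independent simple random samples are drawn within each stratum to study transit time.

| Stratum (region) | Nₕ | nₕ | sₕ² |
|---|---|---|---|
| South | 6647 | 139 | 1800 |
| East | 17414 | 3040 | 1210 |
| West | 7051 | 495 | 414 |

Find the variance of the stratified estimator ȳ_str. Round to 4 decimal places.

0.7216

Var(ȳ_str) = Σₕ Wₕ²(1 − fₕ)sₕ²/nₕ with Wₕ = Nₕ/N, N = 31112.
South: Wₕ = 0.21364747; term = 0.21364747²·(1 − 0.02091169)·1800/139 = 0.57872876.
East: Wₕ = 0.55971972; term = 0.55971972²·(1 − 0.17457218)·1210/3040 = 0.10292766.
West: Wₕ = 0.22663281; term = 0.22663281²·(1 − 0.07020281)·414/495 = 0.03994192.
Sum = 0.72159834.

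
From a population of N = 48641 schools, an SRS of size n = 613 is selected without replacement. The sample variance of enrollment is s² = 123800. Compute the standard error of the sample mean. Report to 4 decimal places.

Under SRS without replacement, Var(ȳ) = (1 − f)·s²/n with f = n/N = 613/48641 = 0.01260254.
Var(ȳ) = (1 − 0.01260254)·123800/613 = 0.98739746·201.95759 = 199.41241.
SE(ȳ) = √(199.41241) = 14.1213.

14.1213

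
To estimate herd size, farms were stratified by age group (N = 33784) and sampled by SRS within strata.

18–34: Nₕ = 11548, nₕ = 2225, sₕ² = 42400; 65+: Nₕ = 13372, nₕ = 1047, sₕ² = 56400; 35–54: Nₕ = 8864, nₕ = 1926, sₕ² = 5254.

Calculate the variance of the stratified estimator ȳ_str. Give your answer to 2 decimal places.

Var(ȳ_str) = Σₕ Wₕ²(1 − fₕ)sₕ²/nₕ with Wₕ = Nₕ/N, N = 33784.
18–34: Wₕ = 0.34181861; term = 0.34181861²·(1 − 0.19267406)·42400/2225 = 1.7975301.
65+: Wₕ = 0.39580867; term = 0.39580867²·(1 − 0.07829794)·56400/1047 = 7.7784593.
35–54: Wₕ = 0.26237272; term = 0.26237272²·(1 − 0.21728339)·5254/1926 = 0.14698591.
Sum = 9.7229753.

9.72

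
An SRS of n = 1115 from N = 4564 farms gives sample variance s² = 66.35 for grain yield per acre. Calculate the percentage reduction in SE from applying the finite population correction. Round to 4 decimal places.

f = n/N = 1115/4564 = 0.24430324.
SE_no-fpc = √(s²/n) = 0.24394001; SE_fpc = √((1−f)s²/n) = 0.21205905.
Ratio = √(1−f) = 0.86930821. Reduction = 100·(1 − 0.86930821) = 13.0692%.

13.0692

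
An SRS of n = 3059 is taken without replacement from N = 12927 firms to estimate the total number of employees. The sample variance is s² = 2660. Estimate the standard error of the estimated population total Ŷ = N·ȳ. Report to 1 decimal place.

Var(Ŷ) = N²·Var(ȳ) = N²·(1 − n/N)·s²/n.
f = 3059/12927 = 0.23663650; Var(ȳ) = 0.76336350·2660/3059 = 0.66379435.
Var(Ŷ) = 12927² · 0.66379435 = 1.109249 × 10^8.
SE(Ŷ) = √(1.109249 × 10^8) = 10532.1.

10532.1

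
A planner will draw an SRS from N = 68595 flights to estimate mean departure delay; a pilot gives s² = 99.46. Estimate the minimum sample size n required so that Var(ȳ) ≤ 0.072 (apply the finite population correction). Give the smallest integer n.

1355

Without fpc, n₀ = s²/D = 99.46/0.072 = 1381.3889.
With fpc, (1 − n/N)·s²/n ≤ D requires n ≥ n₀/(1 + n₀/N) = 1381.3889/(1 + 1381.3889/68595) = 1354.1192.
Rounding up, n = 1355.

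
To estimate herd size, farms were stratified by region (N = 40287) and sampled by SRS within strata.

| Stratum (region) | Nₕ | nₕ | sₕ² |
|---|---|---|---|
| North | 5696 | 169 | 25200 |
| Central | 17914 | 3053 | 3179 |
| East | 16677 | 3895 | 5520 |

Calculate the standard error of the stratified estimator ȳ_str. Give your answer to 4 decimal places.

1.8026

Var(ȳ_str) = Σₕ Wₕ²(1 − fₕ)sₕ²/nₕ with Wₕ = Nₕ/N, N = 40287.
North: Wₕ = 0.14138556; term = 0.14138556²·(1 − 0.02966994)·25200/169 = 2.8923006.
Central: Wₕ = 0.44465957; term = 0.44465957²·(1 − 0.17042537)·3179/3053 = 0.17079473.
East: Wₕ = 0.41395487; term = 0.41395487²·(1 − 0.23355520)·5520/3895 = 0.18613091.
Sum = 3.2492262.
SE = √(3.2492262) = 1.8026.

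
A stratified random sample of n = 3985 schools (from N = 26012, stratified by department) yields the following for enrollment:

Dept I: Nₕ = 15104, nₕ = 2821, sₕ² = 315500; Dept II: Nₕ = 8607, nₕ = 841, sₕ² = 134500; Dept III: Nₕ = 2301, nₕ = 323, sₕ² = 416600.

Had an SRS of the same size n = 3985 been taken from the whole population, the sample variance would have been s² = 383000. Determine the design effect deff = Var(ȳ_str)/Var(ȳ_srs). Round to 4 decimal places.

Var(ȳ_str) = Σ Wₕ²(1−fₕ)sₕ²/nₕ with Wₕ = Nₕ/26012:
  Dept I: (15104/26012)²·(1−2821/15104)·315500/2821 = 30.665159
  Dept II: (8607/26012)²·(1−841/8607)·134500/841 = 15.798941
  Dept III: (2301/26012)²·(1−323/2301)·416600/323 = 8.6758525
  → Var(ȳ_str) = 55.139953.
Var(ȳ_srs) = (1 − 3985/26012)·383000/3985 = 81.386441.
deff = 55.139953 / 81.386441 = 0.6775.

0.6775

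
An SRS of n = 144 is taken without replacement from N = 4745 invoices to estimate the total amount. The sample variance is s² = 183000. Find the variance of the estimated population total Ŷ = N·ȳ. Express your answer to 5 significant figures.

Var(Ŷ) = N²·Var(ȳ) = N²·(1 − n/N)·s²/n.
f = 144/4745 = 0.03034773; Var(ȳ) = 0.96965227·183000/144 = 1232.2664.
Var(Ŷ) = 4745² · 1232.2664 = 2.7744509 × 10^10.

2.7745 × 10^10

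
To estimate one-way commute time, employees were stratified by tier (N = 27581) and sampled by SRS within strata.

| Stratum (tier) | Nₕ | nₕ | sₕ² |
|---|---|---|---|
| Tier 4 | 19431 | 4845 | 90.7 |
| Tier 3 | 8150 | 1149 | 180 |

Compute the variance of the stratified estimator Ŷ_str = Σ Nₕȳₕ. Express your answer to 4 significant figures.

Var(Ŷ_str) = Σₕ Nₕ²(1 − fₕ)sₕ²/nₕ.
Tier 4: 19431²·(1 − 4845/19431)·90.7/4845 = 5.3057266 × 10^6.
Tier 3: 8150²·(1 − 1149/8150)·180/1149 = 8.9386136 × 10^6.
Sum = 1.424434 × 10^7.

1.424 × 10^7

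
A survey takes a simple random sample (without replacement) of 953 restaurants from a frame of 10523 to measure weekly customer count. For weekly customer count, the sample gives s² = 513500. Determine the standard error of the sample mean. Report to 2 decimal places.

Under SRS without replacement, Var(ȳ) = (1 − f)·s²/n with f = n/N = 953/10523 = 0.09056353.
Var(ȳ) = (1 − 0.09056353)·513500/953 = 0.90943647·538.82476 = 490.02689.
SE(ȳ) = √(490.02689) = 22.14.

22.14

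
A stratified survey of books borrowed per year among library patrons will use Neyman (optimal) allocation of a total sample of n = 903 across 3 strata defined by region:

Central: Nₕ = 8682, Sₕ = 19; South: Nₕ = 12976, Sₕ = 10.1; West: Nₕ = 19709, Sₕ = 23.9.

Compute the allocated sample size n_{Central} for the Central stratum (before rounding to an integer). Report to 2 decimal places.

Neyman allocation: nₕ = n·NₕSₕ / Σⱼ NⱼSⱼ.
Σ NⱼSⱼ = 8682·19 + 12976·10.1 + 19709·23.9 = 767060.7.
n_{Central} = 903·8682·19 / 767060.7 = 194.19.

194.19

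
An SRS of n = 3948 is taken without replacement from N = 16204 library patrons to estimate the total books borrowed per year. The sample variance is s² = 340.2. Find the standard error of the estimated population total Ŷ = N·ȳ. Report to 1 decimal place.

4136.8

Var(Ŷ) = N²·Var(ȳ) = N²·(1 − n/N)·s²/n.
f = 3948/16204 = 0.24364354; Var(ȳ) = 0.75635646·340.2/3948 = 0.065175397.
Var(Ŷ) = 16204² · 0.065175397 = 1.7113079 × 10^7.
SE(Ŷ) = √(1.7113079 × 10^7) = 4136.8.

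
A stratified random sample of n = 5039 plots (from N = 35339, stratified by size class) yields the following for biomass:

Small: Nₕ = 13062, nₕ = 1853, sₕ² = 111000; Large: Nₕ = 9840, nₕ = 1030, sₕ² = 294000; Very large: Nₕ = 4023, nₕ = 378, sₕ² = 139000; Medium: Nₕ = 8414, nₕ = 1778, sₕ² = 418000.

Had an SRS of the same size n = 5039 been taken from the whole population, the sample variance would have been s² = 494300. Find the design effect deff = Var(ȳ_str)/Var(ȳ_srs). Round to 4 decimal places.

Var(ȳ_str) = Σ Wₕ²(1−fₕ)sₕ²/nₕ with Wₕ = Nₕ/35339:
  Small: (13062/35339)²·(1−1853/13062)·111000/1853 = 7.0228856
  Large: (9840/35339)²·(1−1030/9840)·294000/1030 = 19.81402
  Very large: (4023/35339)²·(1−378/4023)·139000/378 = 4.3177953
  Medium: (8414/35339)²·(1−1778/8414)·418000/1778 = 10.511021
  → Var(ȳ_str) = 41.665722.
Var(ȳ_srs) = (1 − 5039/35339)·494300/5039 = 84.107481.
deff = 41.665722 / 84.107481 = 0.4954.

0.4954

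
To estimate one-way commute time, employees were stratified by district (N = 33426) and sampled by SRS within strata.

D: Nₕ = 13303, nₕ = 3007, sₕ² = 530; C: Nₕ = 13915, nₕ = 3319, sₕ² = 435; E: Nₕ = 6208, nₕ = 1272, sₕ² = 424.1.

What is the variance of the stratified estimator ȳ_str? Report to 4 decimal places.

Var(ȳ_str) = Σₕ Wₕ²(1 − fₕ)sₕ²/nₕ with Wₕ = Nₕ/N, N = 33426.
D: Wₕ = 0.39798361; term = 0.39798361²·(1 − 0.22603924)·530/3007 = 0.021606865.
C: Wₕ = 0.41629271; term = 0.41629271²·(1 − 0.23851958)·435/3319 = 0.017295708.
E: Wₕ = 0.18572369; term = 0.18572369²·(1 − 0.20489691)·424.1/1272 = 0.0091440629.
Sum = 0.048046636.

0.0480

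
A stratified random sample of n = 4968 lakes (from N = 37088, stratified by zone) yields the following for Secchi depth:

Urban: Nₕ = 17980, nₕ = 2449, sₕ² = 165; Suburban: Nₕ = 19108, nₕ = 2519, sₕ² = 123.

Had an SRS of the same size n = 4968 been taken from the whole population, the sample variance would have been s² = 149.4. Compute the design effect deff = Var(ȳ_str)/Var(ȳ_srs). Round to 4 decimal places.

Var(ȳ_str) = Σ Wₕ²(1−fₕ)sₕ²/nₕ with Wₕ = Nₕ/37088:
  Urban: (17980/37088)²·(1−2449/17980)·165/2449 = 0.013677837
  Suburban: (19108/37088)²·(1−2519/19108)·123/2519 = 0.01125241
  → Var(ȳ_str) = 0.024930247.
Var(ȳ_srs) = (1 − 4968/37088)·149.4/4968 = 0.026044207.
deff = 0.024930247 / 0.026044207 = 0.9572.

0.9572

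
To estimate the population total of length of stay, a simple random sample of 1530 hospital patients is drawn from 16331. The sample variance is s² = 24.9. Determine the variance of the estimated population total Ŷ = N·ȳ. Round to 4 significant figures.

Var(Ŷ) = N²·Var(ȳ) = N²·(1 − n/N)·s²/n.
f = 1530/16331 = 0.09368685; Var(ȳ) = 0.90631315·24.9/1530 = 0.014749802.
Var(Ŷ) = 16331² · 0.014749802 = 3.9337952 × 10^6.

3.934 × 10^6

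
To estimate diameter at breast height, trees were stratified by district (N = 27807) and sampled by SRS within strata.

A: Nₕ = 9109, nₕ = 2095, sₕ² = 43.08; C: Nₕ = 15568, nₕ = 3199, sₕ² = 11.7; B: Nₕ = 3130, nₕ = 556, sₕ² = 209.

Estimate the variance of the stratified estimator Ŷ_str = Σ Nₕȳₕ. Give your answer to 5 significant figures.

Var(Ŷ_str) = Σₕ Nₕ²(1 − fₕ)sₕ²/nₕ.
A: 9109²·(1 − 2095/9109)·43.08/2095 = 1.3137966 × 10^6.
C: 15568²·(1 − 3199/15568)·11.7/3199 = 704269.75.
B: 3130²·(1 − 556/3130)·209/556 = 3.0284777 × 10^6.
Sum = 5.0465441 × 10^6.

5.0465 × 10^6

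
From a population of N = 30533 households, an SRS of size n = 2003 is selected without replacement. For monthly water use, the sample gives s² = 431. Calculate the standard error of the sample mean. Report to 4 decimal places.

0.4484

Under SRS without replacement, Var(ȳ) = (1 − f)·s²/n with f = n/N = 2003/30533 = 0.06560115.
Var(ȳ) = (1 − 0.06560115)·431/2003 = 0.93439885·0.21517723 = 0.20106136.
SE(ȳ) = √(0.20106136) = 0.4484.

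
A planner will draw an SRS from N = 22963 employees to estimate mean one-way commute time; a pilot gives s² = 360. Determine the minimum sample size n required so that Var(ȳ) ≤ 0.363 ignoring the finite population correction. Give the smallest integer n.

992

Without fpc, n₀ = s²/D = 360/0.363 = 991.7355.
Rounding up, n = 992.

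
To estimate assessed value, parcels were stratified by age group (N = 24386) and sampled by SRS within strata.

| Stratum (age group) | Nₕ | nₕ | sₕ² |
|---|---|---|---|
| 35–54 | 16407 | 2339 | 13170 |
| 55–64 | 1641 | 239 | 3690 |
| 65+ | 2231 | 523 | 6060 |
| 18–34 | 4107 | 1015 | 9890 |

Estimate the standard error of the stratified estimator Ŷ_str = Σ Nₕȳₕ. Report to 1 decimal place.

Var(Ŷ_str) = Σₕ Nₕ²(1 − fₕ)sₕ²/nₕ.
35–54: 16407²·(1 − 2339/16407)·13170/2339 = 1.2996221 × 10^9.
55–64: 1641²·(1 − 239/1641)·3690/239 = 3.552099 × 10^7.
65+: 2231²·(1 − 523/2231)·6060/523 = 4.4152812 × 10^7.
18–34: 4107²·(1 − 1015/4107)·9890/1015 = 1.2373553 × 10^8.
Sum = 1.5030314 × 10^9.
SE = √(1.5030314 × 10^9) = 38768.9.

38768.9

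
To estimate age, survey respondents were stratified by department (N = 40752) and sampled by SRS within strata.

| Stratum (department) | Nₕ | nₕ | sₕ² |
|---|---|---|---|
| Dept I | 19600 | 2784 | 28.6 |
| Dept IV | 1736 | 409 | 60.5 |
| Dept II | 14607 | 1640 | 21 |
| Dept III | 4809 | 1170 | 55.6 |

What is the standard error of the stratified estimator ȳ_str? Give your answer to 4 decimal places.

0.0648

Var(ȳ_str) = Σₕ Wₕ²(1 − fₕ)sₕ²/nₕ with Wₕ = Nₕ/N, N = 40752.
Dept I: Wₕ = 0.48095799; term = 0.48095799²·(1 − 0.14204082)·28.6/2784 = 0.0020388145.
Dept IV: Wₕ = 0.04259914; term = 0.04259914²·(1 − 0.23559908)·60.5/409 = 2.0518937 × 10^-4.
Dept II: Wₕ = 0.35843640; term = 0.35843640²·(1 − 0.11227494)·21/1640 = 0.0014604212.
Dept III: Wₕ = 0.11800648; term = 0.11800648²·(1 − 0.24329382)·55.6/1170 = 5.0075801 × 10^-4.
Sum = 0.0042051831.
SE = √(0.0042051831) = 0.0648.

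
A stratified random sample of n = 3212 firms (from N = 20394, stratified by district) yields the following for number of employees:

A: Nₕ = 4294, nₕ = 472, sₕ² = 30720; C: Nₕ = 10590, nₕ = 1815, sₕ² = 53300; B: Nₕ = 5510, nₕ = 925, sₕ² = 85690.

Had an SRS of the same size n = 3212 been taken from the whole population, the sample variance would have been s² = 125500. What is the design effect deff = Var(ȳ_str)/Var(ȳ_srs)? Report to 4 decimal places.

Var(ȳ_str) = Σ Wₕ²(1−fₕ)sₕ²/nₕ with Wₕ = Nₕ/20394:
  A: (4294/20394)²·(1−472/4294)·30720/472 = 2.5681897
  C: (10590/20394)²·(1−1815/10590)·53300/1815 = 6.561284
  B: (5510/20394)²·(1−925/5510)·85690/925 = 5.626969
  → Var(ȳ_str) = 14.756443.
Var(ȳ_srs) = (1 − 3212/20394)·125500/3212 = 32.918458.
deff = 14.756443 / 32.918458 = 0.4483.

0.4483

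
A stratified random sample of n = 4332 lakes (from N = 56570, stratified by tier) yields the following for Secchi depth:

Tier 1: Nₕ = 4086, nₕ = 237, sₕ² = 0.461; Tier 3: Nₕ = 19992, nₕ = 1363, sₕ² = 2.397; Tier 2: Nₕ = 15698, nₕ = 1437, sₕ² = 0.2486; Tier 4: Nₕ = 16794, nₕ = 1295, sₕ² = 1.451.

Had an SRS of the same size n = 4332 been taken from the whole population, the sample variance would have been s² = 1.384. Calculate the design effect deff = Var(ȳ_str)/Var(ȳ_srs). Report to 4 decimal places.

1.0761

Var(ȳ_str) = Σ Wₕ²(1−fₕ)sₕ²/nₕ with Wₕ = Nₕ/56570:
  Tier 1: (4086/56570)²·(1−237/4086)·0.461/237 = 9.5593089 × 10^-6
  Tier 3: (19992/56570)²·(1−1363/19992)·2.397/1363 = 2.0466596 × 10^-4
  Tier 2: (15698/56570)²·(1−1437/15698)·0.2486/1437 = 1.2102255 × 10^-5
  Tier 4: (16794/56570)²·(1−1295/16794)·1.451/1295 = 9.1134563 × 10^-5
  → Var(ȳ_str) = 3.1746209 × 10^-4.
Var(ȳ_srs) = (1 − 4332/56570)·1.384/4332 = 2.9501765 × 10^-4.
deff = (3.1746209 × 10^-4) / (2.9501765 × 10^-4) = 1.0761.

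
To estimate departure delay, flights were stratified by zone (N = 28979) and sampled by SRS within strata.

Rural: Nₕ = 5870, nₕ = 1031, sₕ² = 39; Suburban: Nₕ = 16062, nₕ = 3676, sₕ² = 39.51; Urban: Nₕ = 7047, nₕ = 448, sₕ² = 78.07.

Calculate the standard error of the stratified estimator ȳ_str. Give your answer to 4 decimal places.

Var(ȳ_str) = Σₕ Wₕ²(1 − fₕ)sₕ²/nₕ with Wₕ = Nₕ/N, N = 28979.
Rural: Wₕ = 0.20256047; term = 0.20256047²·(1 − 0.17563884)·39/1031 = 0.0012794782.
Suburban: Wₕ = 0.55426343; term = 0.55426343²·(1 − 0.22886316)·39.51/3676 = 0.0025462171.
Urban: Wₕ = 0.24317609; term = 0.24317609²·(1 − 0.06357315)·78.07/448 = 0.0096498769.
Sum = 0.013475572.
SE = √(0.013475572) = 0.1161.

0.1161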